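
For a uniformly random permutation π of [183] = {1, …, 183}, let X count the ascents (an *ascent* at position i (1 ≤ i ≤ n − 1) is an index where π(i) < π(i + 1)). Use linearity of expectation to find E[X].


Write X = Σ X_I over i = 1, …, 182, with X_I the indicator of one ascent.
There are 182 indicators.
For each fixed i, the pair (π(i), π(i+1)) is a uniformly random ordered pair of distinct values from {1, …, 183}; by symmetry P[π(i) < π(i+1)] = 1/2.
By linearity: E[X] = 182 · (1/2) = (183 − 1) · (1/2) = 91 ≈ 91.00000.

E[X] = 91 = 91.00000.


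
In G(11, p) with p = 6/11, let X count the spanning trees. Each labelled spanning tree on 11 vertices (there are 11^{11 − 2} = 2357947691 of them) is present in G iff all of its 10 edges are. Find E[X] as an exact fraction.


K_11 has 11^{11 − 2} = 2357947691 labelled spanning trees.
For each such spanning tree H, let X_H = 1 if all 10 edges of H are present in G. Then P[X_H = 1] = p^{10} = (6/11)^{10} = 60466176/25937424601.
By linearity: E[X] = Σ_H E[X_H] = 2357947691 · p^{10} = 2357947691 · 60466176/25937424601 = 60466176/11.
Numerically: E[X] ≈ 5.5e+06.

E[X] = 2357947691 · (6/11)^{10} = 60466176/11 ≈ 5.5e+06.


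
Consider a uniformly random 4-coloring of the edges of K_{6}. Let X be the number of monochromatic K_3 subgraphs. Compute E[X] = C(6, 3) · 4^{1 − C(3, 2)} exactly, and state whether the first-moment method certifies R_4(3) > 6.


E[X] = C(6, 3) · 4^{1 − 3} = 20 · 4^{−2} = 20/16.
As a reduced fraction: E[X] = 5/4 ≈ 1.250000.
Is E[X] < 1? NO.
Since E[X] ≥ 1, the first-moment bound is inconclusive at n = 6; it does NOT by itself certify R_4(3) > 6.

E[X] = 5/4 ≈ 1.250000; E[X] ≥ 1; first-moment method inconclusive here.


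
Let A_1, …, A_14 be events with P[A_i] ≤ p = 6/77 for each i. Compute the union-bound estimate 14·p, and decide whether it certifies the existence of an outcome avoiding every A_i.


Union bound: P[∪_{i=1}^{14} A_i] ≤ Σ_i P[A_i] ≤ 14·p = 14·(6/77) = 12/11.
Numerically: 12/11 ≈ 1.091.
Is 12/11 < 1? NO.
Since the bound 12/11 is ≥ 1, the union bound is uninformative here; it does NOT by itself certify existence.

14·p = 12/11 ≈ 1.091; existence NOT certified by the union bound.


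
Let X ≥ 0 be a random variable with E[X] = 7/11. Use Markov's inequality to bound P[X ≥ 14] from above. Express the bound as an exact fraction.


μ = E[X] = 7/11, a = 14.
Markov: P[X ≥ 14] ≤ μ/a = (7/11)/14 = 1/22.
Numerically: ≈ 0.04545.
(Since a = 14 > μ = 0.63636, the bound 1/22 is < 1 and informative.)

P[X ≥ 14] ≤ 1/22 ≈ 0.04545.


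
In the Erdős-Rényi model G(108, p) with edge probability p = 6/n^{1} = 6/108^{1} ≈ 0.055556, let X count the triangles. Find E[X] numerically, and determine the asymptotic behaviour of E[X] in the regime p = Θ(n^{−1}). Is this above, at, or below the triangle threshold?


Number of potential triangles: C(108, 3) = 204156.
Each occurs with probability p³ ≈ (0.055556)³ ≈ 1.7146776e-04.
By linearity: E[X] = C(108, 3)·p³ ≈ 204156 · 1.7146776e-04 ≈ 35.00617.
Here α = 1, so p = 6/n is exactly at the triangle threshold p ~ 1/n. Asymptotically E[X] → c³/6 = 6³/6 = 36 ≈ 36.00000, a bounded constant. In this regime the triangle count is asymptotically Poisson(c³/6).

E[X] ≈ 35.00617; in regime p = Θ(1/n^{1}) E[X] stays bounded (at the triangle threshold p ~ 1/n).


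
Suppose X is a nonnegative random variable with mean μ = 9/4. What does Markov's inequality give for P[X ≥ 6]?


μ = E[X] = 9/4, a = 6.
Markov: P[X ≥ 6] ≤ μ/a = (9/4)/6 = 3/8.
Numerically: ≈ 0.37500.
(Since a = 6 > μ = 2.25000, the bound 3/8 is < 1 and informative.)

P[X ≥ 6] ≤ 3/8 ≈ 0.37500.


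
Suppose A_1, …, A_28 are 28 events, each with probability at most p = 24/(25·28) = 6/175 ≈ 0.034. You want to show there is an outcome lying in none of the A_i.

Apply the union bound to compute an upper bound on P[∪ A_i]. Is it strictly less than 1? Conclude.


Union bound: P[∪_{i=1}^{28} A_i] ≤ Σ_i P[A_i] ≤ 28·p = 28·(6/175) = 24/25.
Numerically: 24/25 ≈ 0.960.
Is 24/25 < 1? YES.
Since P[∪ A_i] ≤ 24/25 < 1, the complement has P[∩ A_i^c] ≥ 1 − 24/25 = 1/25 > 0, so some outcome avoids every A_i.

28·p = 24/25 ≈ 0.960; existence CERTIFIED by the union bound.


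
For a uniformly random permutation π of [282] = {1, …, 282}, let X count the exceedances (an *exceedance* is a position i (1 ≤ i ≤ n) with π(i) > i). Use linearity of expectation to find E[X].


Write X = Σ_{i=1}^{282} X_i, where X_i = 1_{π(i) > i}.
For each fixed i, π(i) is uniform over {1, …, 282} (marginal of a uniform permutation), so P[π(i) > i] = (n − i)/n. Summing: Σ_{i=1}^{282} (n − i)/n = (0 + 1 + … + 281)/282 = 282(282 − 1)/(2·282) = (282 − 1)/2.
Hence E[X] = Σ_{i=1}^{282} (282 − i)/282 = 281/2 ≈ 140.5000.

E[X] = 281/2 = 140.5000.


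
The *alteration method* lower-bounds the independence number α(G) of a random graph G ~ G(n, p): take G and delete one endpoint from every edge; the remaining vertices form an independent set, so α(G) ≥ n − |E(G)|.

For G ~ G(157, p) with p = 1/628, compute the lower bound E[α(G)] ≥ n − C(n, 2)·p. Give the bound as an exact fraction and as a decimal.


E[|E(G)|] = C(157, 2)·p = 12246 · (1/628) = 39/2.
E[α(G)] ≥ n − E[|E(G)|] = 157 − 39/2 = 275/2.
Numerically: ≈ 137.50000.
(This is only a lower bound; the true E[α(G)] may be larger.)

E[α(G)] ≥ 275/2 ≈ 137.50000.


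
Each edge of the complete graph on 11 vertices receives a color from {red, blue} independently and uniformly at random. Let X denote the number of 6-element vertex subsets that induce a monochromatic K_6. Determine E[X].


Let X = Σ_S X_S over the C(11, 6) = 462 subsets S of size 6, where X_S = 1 if the K_6 on S is monochromatic.
For a fixed S, the K_6 on S has C(6, 2) = 15 edges. P[all 15 edges red] = (1/2)^15, and likewise for blue, so P[monochromatic] = 2·(1/2)^15 = 2^{1 − 15} = 1/16384.
By linearity of expectation: E[X] = C(11, 6) · 2^{1 − 15} = 462 · 1/16384 = 231/8192.
Numerically: E[X] ≈ 0.028198.

E[X] = C(11,6)·2^(1−C(6,2)) = 231/8192 ≈ 0.028198.


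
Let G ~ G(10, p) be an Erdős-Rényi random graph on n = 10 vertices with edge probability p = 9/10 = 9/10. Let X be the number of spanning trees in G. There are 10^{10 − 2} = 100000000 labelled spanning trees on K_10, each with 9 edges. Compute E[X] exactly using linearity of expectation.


K_10 has 10^{10 − 2} = 100000000 labelled spanning trees.
For each such spanning tree H, let X_H = 1 if all 9 edges of H are present in G. Then P[X_H = 1] = p^{9} = (9/10)^{9} = 387420489/1000000000.
By linearity of expectation: E[X] = Σ_H E[X_H] = 100000000 · p^{9} = 100000000 · 387420489/1000000000 = 387420489/10.
Numerically: E[X] ≈ 3.8742e+07.

E[X] = 100000000 · (9/10)^{9} = 387420489/10 ≈ 3.8742e+07.


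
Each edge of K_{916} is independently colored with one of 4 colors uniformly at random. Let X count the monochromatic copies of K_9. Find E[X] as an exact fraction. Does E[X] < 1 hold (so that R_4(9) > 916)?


E[X] = C(916, 9) · 4^{1 − 36} = 1202748565202942340440 · 4^{−35} = 1202748565202942340440/1180591620717411303424.
As a reduced fraction: E[X] = 150343570650367792555/147573952589676412928 ≈ 1.019.
Is E[X] < 1? NO.
Since E[X] ≥ 1, the first-moment bound is inconclusive at n = 916; it does NOT by itself certify R_4(9) > 916.

E[X] = 150343570650367792555/147573952589676412928 ≈ 1.019; E[X] ≥ 1; first-moment method inconclusive here.


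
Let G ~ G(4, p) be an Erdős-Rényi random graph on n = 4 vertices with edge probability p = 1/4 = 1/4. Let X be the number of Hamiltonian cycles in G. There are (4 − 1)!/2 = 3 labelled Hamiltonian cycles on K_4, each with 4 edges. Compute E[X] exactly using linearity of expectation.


K_4 has (4 − 1)!/2 = 3 labelled Hamiltonian cycles.
For each such Hamiltonian cycle H, let X_H = 1 if all 4 edges of H are present in G. Then P[X_H = 1] = p^{4} = (1/4)^{4} = 1/256.
Summing the indicators: E[X] = Σ_H E[X_H] = 3 · p^{4} = 3 · 1/256 = 3/256.
Numerically: E[X] ≈ 0.0117.

E[X] = 3 · (1/4)^{4} = 3/256 ≈ 0.0117.


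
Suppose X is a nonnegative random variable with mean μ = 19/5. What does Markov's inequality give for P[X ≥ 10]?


μ = E[X] = 19/5, a = 10.
Markov: P[X ≥ 10] ≤ μ/a = (19/5)/10 = 19/50.
Numerically: ≈ 0.380000.
(Since a = 10 > μ = 3.800000, the bound 19/50 is < 1 and informative.)

P[X ≥ 10] ≤ 19/50 ≈ 0.380000.


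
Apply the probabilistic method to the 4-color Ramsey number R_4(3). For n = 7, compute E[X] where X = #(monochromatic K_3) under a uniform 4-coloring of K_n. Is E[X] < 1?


E[X] = C(7, 3) · 4^{1 − 3} = 35 · 4^{−2} = 35/16.
As a reduced fraction: E[X] = 35/16 ≈ 2.18750.
Is E[X] < 1? NO.
Since E[X] ≥ 1, the first-moment bound is inconclusive at n = 7; it does NOT by itself certify R_4(3) > 7.

E[X] = 35/16 ≈ 2.18750; E[X] ≥ 1; first-moment method inconclusive here.


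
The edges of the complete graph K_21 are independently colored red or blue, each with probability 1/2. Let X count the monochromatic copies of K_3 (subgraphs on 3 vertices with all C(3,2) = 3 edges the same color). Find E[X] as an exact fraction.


Let X = Σ_S X_S over the C(21, 3) = 1330 subsets S of size 3, where X_S = 1 if the K_3 on S is monochromatic.
For a fixed S, the K_3 on S has C(3, 2) = 3 edges. P[all 3 edges red] = (1/2)^3, and likewise for blue, so P[monochromatic] = 2·(1/2)^3 = 2^{1 − 3} = 1/4.
By linearity: E[X] = C(21, 3) · 2^{1 − 3} = 1330 · 1/4 = 665/2.
Numerically: E[X] ≈ 332.500.

E[X] = C(21,3)·2^(1−C(3,2)) = 665/2 ≈ 332.500.


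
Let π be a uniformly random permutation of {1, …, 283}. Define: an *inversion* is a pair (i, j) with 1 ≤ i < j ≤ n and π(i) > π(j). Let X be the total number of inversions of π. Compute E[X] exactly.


Write X = Σ X_I over the C(283, 2) = 39903 pairs i < j, with X_I the indicator of one inversion.
There are 39903 indicators.
For each fixed pair i < j, the values π(i) and π(j) are two distinct elements of {1, …, 283} in uniformly random order; by symmetry P[π(i) > π(j)] = 1/2.
By linearity: E[X] = 39903 · (1/2) = C(283, 2) · (1/2) = 39903/2 = 39903/2 ≈ 19951.500.

E[X] = 39903/2 = 19951.500.


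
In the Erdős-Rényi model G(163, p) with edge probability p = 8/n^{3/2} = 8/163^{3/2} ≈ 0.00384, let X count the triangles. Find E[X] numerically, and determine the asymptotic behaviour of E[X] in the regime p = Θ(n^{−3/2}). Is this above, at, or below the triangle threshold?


Number of potential triangles: C(163, 3) = 708561.
Each occurs with probability p³ ≈ (0.00384)³ ≈ 5.68101e-08.
By linearity: E[X] = C(163, 3)·p³ ≈ 708561 · 5.68101e-08 ≈ 0.040.
Since α = 3/2 > 1, p = c/n^{3/2} = o(1/n) is below the triangle threshold p ~ 1/n. Asymptotically E[X] ~ (c³/6)·n^{3(1−α)} = (8³/6)·n^{-1.5} → 0, so by Markov's inequality G has no triangles w.h.p.

E[X] ≈ 0.040; in regime p = Θ(1/n^{3/2}) E[X] tends to 0 (below the triangle threshold p ~ 1/n).


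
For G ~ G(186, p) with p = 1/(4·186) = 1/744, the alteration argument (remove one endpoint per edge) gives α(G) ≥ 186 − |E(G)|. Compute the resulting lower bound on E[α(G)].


E[|E(G)|] = C(186, 2)·p = 17205 · (1/744) = 185/8.
E[α(G)] ≥ n − E[|E(G)|] = 186 − 185/8 = 1303/8.
Numerically: ≈ 162.875000.
(This is only a lower bound; the true E[α(G)] may be larger.)

E[α(G)] ≥ 1303/8 ≈ 162.875000.


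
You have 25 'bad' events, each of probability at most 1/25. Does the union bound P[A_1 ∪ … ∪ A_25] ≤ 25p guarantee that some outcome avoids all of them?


Union bound: P[∪_{i=1}^{25} A_i] ≤ Σ_i P[A_i] ≤ 25·p = 25·(1/25) = 1.
Numerically: 1 ≈ 1.0000000.
Is 1 < 1? NO.
Since the bound 1 is ≥ 1, the union bound is uninformative here; it does NOT by itself certify existence.

25·p = 1 ≈ 1.0000000; existence NOT certified by the union bound.


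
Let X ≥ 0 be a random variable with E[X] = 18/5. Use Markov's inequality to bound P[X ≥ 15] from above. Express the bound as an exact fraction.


μ = E[X] = 18/5, a = 15.
Markov: P[X ≥ 15] ≤ μ/a = (18/5)/15 = 6/25.
Numerically: ≈ 0.240.
(Since a = 15 > μ = 3.600, the bound 6/25 is < 1 and informative.)

P[X ≥ 15] ≤ 6/25 ≈ 0.240.


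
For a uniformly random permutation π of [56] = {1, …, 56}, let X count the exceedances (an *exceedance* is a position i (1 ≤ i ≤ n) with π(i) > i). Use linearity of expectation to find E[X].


Write X = Σ_{i=1}^{56} X_i, where X_i = 1_{π(i) > i}.
For each fixed i, π(i) is uniform over {1, …, 56} (marginal of a uniform permutation), so P[π(i) > i] = (n − i)/n. Summing: Σ_{i=1}^{56} (n − i)/n = (0 + 1 + … + 55)/56 = 56(56 − 1)/(2·56) = (56 − 1)/2.
Hence E[X] = Σ_{i=1}^{56} (56 − i)/56 = 55/2 ≈ 27.50000.

E[X] = 55/2 = 27.50000.


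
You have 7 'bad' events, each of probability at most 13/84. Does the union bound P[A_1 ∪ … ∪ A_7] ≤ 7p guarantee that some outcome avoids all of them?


Union bound: P[∪_{i=1}^{7} A_i] ≤ Σ_i P[A_i] ≤ 7·p = 7·(13/84) = 13/12.
Numerically: 13/12 ≈ 1.083.
Is 13/12 < 1? NO.
Since the bound 13/12 is ≥ 1, the union bound is uninformative here; it does NOT by itself certify existence.

7·p = 13/12 ≈ 1.083; existence NOT certified by the union bound.


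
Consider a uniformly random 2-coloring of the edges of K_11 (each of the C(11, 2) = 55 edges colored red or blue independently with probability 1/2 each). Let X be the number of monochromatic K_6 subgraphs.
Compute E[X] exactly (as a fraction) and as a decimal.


Let X = Σ_S X_S over the C(11, 6) = 462 subsets S of size 6, where X_S = 1 if the K_6 on S is monochromatic.
For a fixed S, the K_6 on S has C(6, 2) = 15 edges. P[all 15 edges red] = (1/2)^15, and likewise for blue, so P[monochromatic] = 2·(1/2)^15 = 2^{1 − 15} = 1/16384.
By linearity of expectation: E[X] = C(11, 6) · 2^{1 − 15} = 462 · 1/16384 = 231/8192.
Numerically: E[X] ≈ 0.028.

E[X] = C(11,6)·2^(1−C(6,2)) = 231/8192 ≈ 0.028.


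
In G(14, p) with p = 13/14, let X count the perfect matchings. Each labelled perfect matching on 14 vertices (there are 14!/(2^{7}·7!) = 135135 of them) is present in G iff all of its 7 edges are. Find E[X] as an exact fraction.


K_14 has 14!/(2^{7}·7!) = 135135 labelled perfect matchings.
For each such perfect matching H, let X_H = 1 if all 7 edges of H are present in G. Then P[X_H = 1] = p^{7} = (13/14)^{7} = 62748517/105413504.
By linearity: E[X] = Σ_H E[X_H] = 135135 · p^{7} = 135135 · 62748517/105413504 = 1211360120685/15059072.
Numerically: E[X] ≈ 8.044e+04.

E[X] = 135135 · (13/14)^{7} = 1211360120685/15059072 ≈ 8.044e+04.


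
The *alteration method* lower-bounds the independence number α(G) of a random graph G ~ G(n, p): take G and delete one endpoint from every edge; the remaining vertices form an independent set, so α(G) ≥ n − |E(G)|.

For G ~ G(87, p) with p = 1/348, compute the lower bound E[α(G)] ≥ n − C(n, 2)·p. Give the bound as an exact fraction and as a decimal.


E[|E(G)|] = C(87, 2)·p = 3741 · (1/348) = 43/4.
E[α(G)] ≥ n − E[|E(G)|] = 87 − 43/4 = 305/4.
Numerically: ≈ 76.250000.
(This is only a lower bound; the true E[α(G)] may be larger.)

E[α(G)] ≥ 305/4 ≈ 76.250000.


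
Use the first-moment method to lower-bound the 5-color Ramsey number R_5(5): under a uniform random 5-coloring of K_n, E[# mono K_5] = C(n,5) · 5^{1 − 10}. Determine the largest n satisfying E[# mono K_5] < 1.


We need C(n, 5) · 5^{1 − 10} < 1, i.e. C(n, 5) < 5^{10 − 1} = 1953125.
Check values of n near the boundary:
  n = 43: C(43, 5) = 962598; 962598 < 1953125? YES
  n = 44: C(44, 5) = 1086008; 1086008 < 1953125? YES
  n = 45: C(45, 5) = 1221759; 1221759 < 1953125? YES
  n = 46: C(46, 5) = 1370754; 1370754 < 1953125? YES
  n = 47: C(47, 5) = 1533939; 1533939 < 1953125? YES
  n = 48: C(48, 5) = 1712304; 1712304 < 1953125? YES
  n = 49: C(49, 5) = 1906884; 1906884 < 1953125? YES
  n = 50: C(50, 5) = 2118760; 2118760 < 1953125? NO
  n = 51: C(51, 5) = 2349060; 2349060 < 1953125? NO
  n = 52: C(52, 5) = 2598960; 2598960 < 1953125? NO
The largest n with C(n, 5) < 1953125 is n = 49 (where E[X] = 1906884/1953125 ≈ 0.9763246). Hence R_5(5) > 49, i.e. R_5(5) ≥ 50.

Largest n = 49; hence R_5(5) > 49.


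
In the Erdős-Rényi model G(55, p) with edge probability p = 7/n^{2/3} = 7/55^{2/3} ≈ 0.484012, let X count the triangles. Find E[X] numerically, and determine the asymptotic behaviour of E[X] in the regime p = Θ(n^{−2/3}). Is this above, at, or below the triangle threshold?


Number of potential triangles: C(55, 3) = 26235.
Each occurs with probability p³ ≈ (0.484012)³ ≈ 1.13388430e-01.
By linearity: E[X] = C(55, 3)·p³ ≈ 26235 · 1.13388430e-01 ≈ 2974.745455.
Since α = 2/3 < 1, p = c/n^{2/3} ≫ 1/n is above the triangle threshold p ~ 1/n. Asymptotically E[X] ~ (c³/6)·n^{3(1−α)} = (7³/6)·n^{1} → ∞; triangles are abundant w.h.p.

E[X] ≈ 2974.745455; in regime p = Θ(1/n^{2/3}) E[X] diverges (above the triangle threshold p ~ 1/n).


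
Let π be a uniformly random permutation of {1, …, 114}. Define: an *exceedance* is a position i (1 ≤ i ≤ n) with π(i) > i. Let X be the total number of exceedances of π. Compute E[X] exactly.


Write X = Σ_{i=1}^{114} X_i, where X_i = 1_{π(i) > i}.
For each fixed i, π(i) is uniform over {1, …, 114} (marginal of a uniform permutation), so P[π(i) > i] = (n − i)/n. Summing: Σ_{i=1}^{114} (n − i)/n = (0 + 1 + … + 113)/114 = 114(114 − 1)/(2·114) = (114 − 1)/2.
Hence E[X] = Σ_{i=1}^{114} (114 − i)/114 = 113/2 ≈ 56.5000.

E[X] = 113/2 = 56.5000.


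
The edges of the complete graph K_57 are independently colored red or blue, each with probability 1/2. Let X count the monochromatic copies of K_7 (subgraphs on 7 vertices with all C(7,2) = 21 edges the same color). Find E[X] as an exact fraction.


Let X = Σ_S X_S over the C(57, 7) = 264385836 subsets S of size 7, where X_S = 1 if the K_7 on S is monochromatic.
For a fixed S, the K_7 on S has C(7, 2) = 21 edges. P[all 21 edges red] = (1/2)^21, and likewise for blue, so P[monochromatic] = 2·(1/2)^21 = 2^{1 − 21} = 1/1048576.
By linearity: E[X] = C(57, 7) · 2^{1 − 21} = 264385836 · 1/1048576 = 66096459/262144.
Numerically: E[X] ≈ 252.138.

E[X] = C(57,7)·2^(1−C(7,2)) = 66096459/262144 ≈ 252.138.


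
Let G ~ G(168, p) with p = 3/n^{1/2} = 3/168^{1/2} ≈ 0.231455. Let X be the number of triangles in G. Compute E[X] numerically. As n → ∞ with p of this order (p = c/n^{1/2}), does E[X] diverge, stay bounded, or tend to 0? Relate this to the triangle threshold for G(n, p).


Number of potential triangles: C(168, 3) = 776216.
Each occurs with probability p³ ≈ (0.231455)³ ≈ 1.23993763e-02.
By linearity: E[X] = C(168, 3)·p³ ≈ 776216 · 1.23993763e-02 ≈ 9624.594302.
Since α = 1/2 < 1, p = c/n^{1/2} ≫ 1/n is above the triangle threshold p ~ 1/n. Asymptotically E[X] ~ (c³/6)·n^{3(1−α)} = (3³/6)·n^{1.5} → ∞; triangles are abundant w.h.p.

E[X] ≈ 9624.594302; in regime p = Θ(1/n^{1/2}) E[X] diverges (above the triangle threshold p ~ 1/n).


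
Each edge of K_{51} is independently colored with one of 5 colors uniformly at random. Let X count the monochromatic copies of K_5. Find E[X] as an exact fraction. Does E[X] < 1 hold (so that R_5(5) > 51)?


E[X] = C(51, 5) · 5^{1 − 10} = 2349060 · 5^{−9} = 2349060/1953125.
As a reduced fraction: E[X] = 469812/390625 ≈ 1.20272.
Is E[X] < 1? NO.
Since E[X] ≥ 1, the first-moment bound is inconclusive at n = 51; it does NOT by itself certify R_5(5) > 51.

E[X] = 469812/390625 ≈ 1.20272; E[X] ≥ 1; first-moment method inconclusive here.


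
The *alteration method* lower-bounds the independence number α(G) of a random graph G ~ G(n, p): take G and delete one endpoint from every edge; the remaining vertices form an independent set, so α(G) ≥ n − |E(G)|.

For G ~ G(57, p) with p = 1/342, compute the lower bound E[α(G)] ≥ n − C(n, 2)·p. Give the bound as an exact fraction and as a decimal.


E[|E(G)|] = C(57, 2)·p = 1596 · (1/342) = 14/3.
E[α(G)] ≥ n − E[|E(G)|] = 57 − 14/3 = 157/3.
Numerically: ≈ 52.3333.
(This is only a lower bound; the true E[α(G)] may be larger.)

E[α(G)] ≥ 157/3 ≈ 52.3333.


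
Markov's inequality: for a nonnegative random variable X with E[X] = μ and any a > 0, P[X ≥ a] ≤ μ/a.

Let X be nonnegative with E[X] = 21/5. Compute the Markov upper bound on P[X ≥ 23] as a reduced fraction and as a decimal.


μ = E[X] = 21/5, a = 23.
Markov: P[X ≥ 23] ≤ μ/a = (21/5)/23 = 21/115.
Numerically: ≈ 0.1826.
(Since a = 23 > μ = 4.2000, the bound 21/115 is < 1 and informative.)

P[X ≥ 23] ≤ 21/115 ≈ 0.1826.


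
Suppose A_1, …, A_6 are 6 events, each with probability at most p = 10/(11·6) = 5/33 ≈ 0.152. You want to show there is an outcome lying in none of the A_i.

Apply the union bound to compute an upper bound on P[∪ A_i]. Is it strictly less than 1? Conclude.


Union bound: P[∪_{i=1}^{6} A_i] ≤ Σ_i P[A_i] ≤ 6·p = 6·(5/33) = 10/11.
Numerically: 10/11 ≈ 0.909.
Is 10/11 < 1? YES.
Since P[∪ A_i] ≤ 10/11 < 1, the complement has P[∩ A_i^c] ≥ 1 − 10/11 = 1/11 > 0, so some outcome avoids every A_i.

6·p = 10/11 ≈ 0.909; existence CERTIFIED by the union bound.


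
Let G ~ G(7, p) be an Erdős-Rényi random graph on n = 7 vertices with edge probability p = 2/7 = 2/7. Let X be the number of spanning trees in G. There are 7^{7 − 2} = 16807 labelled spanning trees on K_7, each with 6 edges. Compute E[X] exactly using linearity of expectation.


K_7 has 7^{7 − 2} = 16807 labelled spanning trees.
For each such spanning tree H, let X_H = 1 if all 6 edges of H are present in G. Then P[X_H = 1] = p^{6} = (2/7)^{6} = 64/117649.
Summing the indicators: E[X] = Σ_H E[X_H] = 16807 · p^{6} = 16807 · 64/117649 = 64/7.
Numerically: E[X] ≈ 9.143.

E[X] = 16807 · (2/7)^{6} = 64/7 ≈ 9.143.


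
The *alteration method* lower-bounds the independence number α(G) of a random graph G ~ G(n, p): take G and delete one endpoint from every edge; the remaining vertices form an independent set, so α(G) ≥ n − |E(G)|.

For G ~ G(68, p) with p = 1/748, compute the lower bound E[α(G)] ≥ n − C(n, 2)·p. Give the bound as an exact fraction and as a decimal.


E[|E(G)|] = C(68, 2)·p = 2278 · (1/748) = 67/22.
E[α(G)] ≥ n − E[|E(G)|] = 68 − 67/22 = 1429/22.
Numerically: ≈ 64.9545.
(This is only a lower bound; the true E[α(G)] may be larger.)

E[α(G)] ≥ 1429/22 ≈ 64.9545.


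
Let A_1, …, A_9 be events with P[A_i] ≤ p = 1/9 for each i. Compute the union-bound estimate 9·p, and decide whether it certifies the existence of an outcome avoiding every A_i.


Union bound: P[∪_{i=1}^{9} A_i] ≤ Σ_i P[A_i] ≤ 9·p = 9·(1/9) = 1.
Numerically: 1 ≈ 1.000000.
Is 1 < 1? NO.
Since the bound 1 is ≥ 1, the union bound is uninformative here; it does NOT by itself certify existence.

9·p = 1 ≈ 1.000000; existence NOT certified by the union bound.


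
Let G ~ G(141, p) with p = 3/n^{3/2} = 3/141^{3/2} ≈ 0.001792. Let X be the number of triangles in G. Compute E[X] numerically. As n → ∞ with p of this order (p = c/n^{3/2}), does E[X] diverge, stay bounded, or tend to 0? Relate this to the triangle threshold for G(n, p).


Number of potential triangles: C(141, 3) = 457310.
Each occurs with probability p³ ≈ (0.001792)³ ≈ 5.752780e-09.
By linearity: E[X] = C(141, 3)·p³ ≈ 457310 · 5.752780e-09 ≈ 0.0026.
Since α = 3/2 > 1, p = c/n^{3/2} = o(1/n) is below the triangle threshold p ~ 1/n. Asymptotically E[X] ~ (c³/6)·n^{3(1−α)} = (3³/6)·n^{-1.5} → 0, so by Markov's inequality G has no triangles w.h.p.

E[X] ≈ 0.0026; in regime p = Θ(1/n^{3/2}) E[X] tends to 0 (below the triangle threshold p ~ 1/n).


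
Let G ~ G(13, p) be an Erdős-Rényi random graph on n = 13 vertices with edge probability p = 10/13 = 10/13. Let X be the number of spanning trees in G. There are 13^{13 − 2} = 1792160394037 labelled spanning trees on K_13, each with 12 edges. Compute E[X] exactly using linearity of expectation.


K_13 has 13^{13 − 2} = 1792160394037 labelled spanning trees.
For each such spanning tree H, let X_H = 1 if all 12 edges of H are present in G. Then P[X_H = 1] = p^{12} = (10/13)^{12} = 1000000000000/23298085122481.
By linearity of expectation: E[X] = Σ_H E[X_H] = 1792160394037 · p^{12} = 1792160394037 · 1000000000000/23298085122481 = 1000000000000/13.
Numerically: E[X] ≈ 7.692e+10.

E[X] = 1792160394037 · (10/13)^{12} = 1000000000000/13 ≈ 7.692e+10.


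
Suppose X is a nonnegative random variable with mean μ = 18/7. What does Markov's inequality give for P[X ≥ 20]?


μ = E[X] = 18/7, a = 20.
Markov: P[X ≥ 20] ≤ μ/a = (18/7)/20 = 9/70.
Numerically: ≈ 0.129.
(Since a = 20 > μ = 2.571, the bound 9/70 is < 1 and informative.)

P[X ≥ 20] ≤ 9/70 ≈ 0.129.


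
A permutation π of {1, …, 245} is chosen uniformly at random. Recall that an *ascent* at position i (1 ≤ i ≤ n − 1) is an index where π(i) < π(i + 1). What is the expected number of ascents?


Write X = Σ X_I over i = 1, …, 244, with X_I the indicator of one ascent.
There are 244 indicators.
For each fixed i, the pair (π(i), π(i+1)) is a uniformly random ordered pair of distinct values from {1, …, 245}; by symmetry P[π(i) < π(i+1)] = 1/2.
By linearity: E[X] = 244 · (1/2) = (245 − 1) · (1/2) = 122 ≈ 122.0000.

E[X] = 122 = 122.0000.


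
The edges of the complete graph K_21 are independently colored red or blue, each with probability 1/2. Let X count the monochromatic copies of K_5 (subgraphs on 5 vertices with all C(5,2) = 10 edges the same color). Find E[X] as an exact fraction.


Let X = Σ_S X_S over the C(21, 5) = 20349 subsets S of size 5, where X_S = 1 if the K_5 on S is monochromatic.
For a fixed S, the K_5 on S has C(5, 2) = 10 edges. P[all 10 edges red] = (1/2)^10, and likewise for blue, so P[monochromatic] = 2·(1/2)^10 = 2^{1 − 10} = 1/512.
By linearity of expectation: E[X] = C(21, 5) · 2^{1 − 10} = 20349 · 1/512 = 20349/512.
Numerically: E[X] ≈ 39.74414.

E[X] = C(21,5)·2^(1−C(5,2)) = 20349/512 ≈ 39.74414.


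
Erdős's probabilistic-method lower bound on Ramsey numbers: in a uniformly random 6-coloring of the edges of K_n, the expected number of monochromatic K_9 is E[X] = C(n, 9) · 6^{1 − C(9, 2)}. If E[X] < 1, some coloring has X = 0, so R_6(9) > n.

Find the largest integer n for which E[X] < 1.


We need C(n, 9) · 6^{1 − 36} < 1, i.e. C(n, 9) < 6^{36 − 1} = 1719070799748422591028658176.
Check values of n near the boundary:
  n = 4405: C(4405, 9) = 1706862792900636302463627150; 1706862792900636302463627150 < 1719070799748422591028658176? YES
  n = 4406: C(4406, 9) = 1710356485221788389505285700; 1710356485221788389505285700 < 1719070799748422591028658176? YES
  n = 4407: C(4407, 9) = 1713856532599459170657070050; 1713856532599459170657070050 < 1719070799748422591028658176? YES
  n = 4408: C(4408, 9) = 1717362945146264156457459600; 1717362945146264156457459600 < 1719070799748422591028658176? YES
  n = 4409: C(4409, 9) = 1720875732988608787686577131; 1720875732988608787686577131 < 1719070799748422591028658176? NO
The largest n with C(n, 9) < 1719070799748422591028658176 is n = 4408 (where E[X] = 35778394690547169926197075/35813974994758803979763712 ≈ 0.9990). Hence R_6(9) > 4408, i.e. R_6(9) ≥ 4409.

Largest n = 4408; hence R_6(9) > 4408.


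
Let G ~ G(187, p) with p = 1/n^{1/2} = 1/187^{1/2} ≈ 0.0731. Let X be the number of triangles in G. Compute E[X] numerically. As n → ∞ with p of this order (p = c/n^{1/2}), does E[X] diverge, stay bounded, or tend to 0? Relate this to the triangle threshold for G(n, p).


Number of potential triangles: C(187, 3) = 1072445.
Each occurs with probability p³ ≈ (0.0731)³ ≈ 3.91055e-04.
By linearity: E[X] = C(187, 3)·p³ ≈ 1072445 · 3.91055e-04 ≈ 419.385.
Since α = 1/2 < 1, p = c/n^{1/2} ≫ 1/n is above the triangle threshold p ~ 1/n. Asymptotically E[X] ~ (c³/6)·n^{3(1−α)} = (1³/6)·n^{1.5} → ∞; triangles are abundant w.h.p.

E[X] ≈ 419.385; in regime p = Θ(1/n^{1/2}) E[X] diverges (above the triangle threshold p ~ 1/n).


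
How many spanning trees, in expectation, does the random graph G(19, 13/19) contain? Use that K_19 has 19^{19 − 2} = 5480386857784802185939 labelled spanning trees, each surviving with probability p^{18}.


K_19 has 19^{19 − 2} = 5480386857784802185939 labelled spanning trees.
For each such spanning tree H, let X_H = 1 if all 18 edges of H are present in G. Then P[X_H = 1] = p^{18} = (13/19)^{18} = 112455406951957393129/104127350297911241532841.
By linearity of expectation: E[X] = Σ_H E[X_H] = 5480386857784802185939 · p^{18} = 5480386857784802185939 · 112455406951957393129/104127350297911241532841 = 112455406951957393129/19.
Numerically: E[X] ≈ 5.919e+18.

E[X] = 5480386857784802185939 · (13/19)^{18} = 112455406951957393129/19 ≈ 5.919e+18.


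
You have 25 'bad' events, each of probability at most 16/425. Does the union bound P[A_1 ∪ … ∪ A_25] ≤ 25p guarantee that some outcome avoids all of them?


Union bound: P[∪_{i=1}^{25} A_i] ≤ Σ_i P[A_i] ≤ 25·p = 25·(16/425) = 16/17.
Numerically: 16/17 ≈ 0.94118.
Is 16/17 < 1? YES.
Since P[∪ A_i] ≤ 16/17 < 1, the complement has P[∩ A_i^c] ≥ 1 − 16/17 = 1/17 > 0, so some outcome avoids every A_i.

25·p = 16/17 ≈ 0.94118; existence CERTIFIED by the union bound.


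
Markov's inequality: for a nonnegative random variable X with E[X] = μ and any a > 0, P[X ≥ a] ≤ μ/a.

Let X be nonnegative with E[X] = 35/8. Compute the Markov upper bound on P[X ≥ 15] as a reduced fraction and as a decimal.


μ = E[X] = 35/8, a = 15.
Markov: P[X ≥ 15] ≤ μ/a = (35/8)/15 = 7/24.
Numerically: ≈ 0.2917.
(Since a = 15 > μ = 4.3750, the bound 7/24 is < 1 and informative.)

P[X ≥ 15] ≤ 7/24 ≈ 0.2917.


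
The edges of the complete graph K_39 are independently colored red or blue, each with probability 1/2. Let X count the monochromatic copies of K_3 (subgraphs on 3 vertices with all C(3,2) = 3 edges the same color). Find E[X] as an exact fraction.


Let X = Σ_S X_S over the C(39, 3) = 9139 subsets S of size 3, where X_S = 1 if the K_3 on S is monochromatic.
For a fixed S, the K_3 on S has C(3, 2) = 3 edges. P[all 3 edges red] = (1/2)^3, and likewise for blue, so P[monochromatic] = 2·(1/2)^3 = 2^{1 − 3} = 1/4.
By linearity of expectation: E[X] = C(39, 3) · 2^{1 − 3} = 9139 · 1/4 = 9139/4.
Numerically: E[X] ≈ 2284.7500.

E[X] = C(39,3)·2^(1−C(3,2)) = 9139/4 ≈ 2284.7500.


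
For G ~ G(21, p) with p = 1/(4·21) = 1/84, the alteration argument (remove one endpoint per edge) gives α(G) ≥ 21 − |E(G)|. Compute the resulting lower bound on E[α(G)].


E[|E(G)|] = C(21, 2)·p = 210 · (1/84) = 5/2.
E[α(G)] ≥ n − E[|E(G)|] = 21 − 5/2 = 37/2.
Numerically: ≈ 18.500.
(This is only a lower bound; the true E[α(G)] may be larger.)

E[α(G)] ≥ 37/2 ≈ 18.500.


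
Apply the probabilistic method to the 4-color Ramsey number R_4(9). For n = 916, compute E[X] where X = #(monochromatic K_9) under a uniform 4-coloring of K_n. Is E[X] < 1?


E[X] = C(916, 9) · 4^{1 − 36} = 1202748565202942340440 · 4^{−35} = 1202748565202942340440/1180591620717411303424.
As a reduced fraction: E[X] = 150343570650367792555/147573952589676412928 ≈ 1.019.
Is E[X] < 1? NO.
Since E[X] ≥ 1, the first-moment bound is inconclusive at n = 916; it does NOT by itself certify R_4(9) > 916.

E[X] = 150343570650367792555/147573952589676412928 ≈ 1.019; E[X] ≥ 1; first-moment method inconclusive here.


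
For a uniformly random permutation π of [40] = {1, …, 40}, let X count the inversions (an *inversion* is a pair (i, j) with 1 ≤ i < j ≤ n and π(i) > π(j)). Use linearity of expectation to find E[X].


Write X = Σ X_I over the C(40, 2) = 780 pairs i < j, with X_I the indicator of one inversion.
There are 780 indicators.
For each fixed pair i < j, the values π(i) and π(j) are two distinct elements of {1, …, 40} in uniformly random order; by symmetry P[π(i) > π(j)] = 1/2.
By linearity: E[X] = 780 · (1/2) = C(40, 2) · (1/2) = 780/2 = 390 ≈ 390.0000.

E[X] = 390 = 390.0000.


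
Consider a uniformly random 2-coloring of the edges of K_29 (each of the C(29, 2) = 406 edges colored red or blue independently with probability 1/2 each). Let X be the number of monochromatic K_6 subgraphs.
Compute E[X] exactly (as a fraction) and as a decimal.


Let X = Σ_S X_S over the C(29, 6) = 475020 subsets S of size 6, where X_S = 1 if the K_6 on S is monochromatic.
For a fixed S, the K_6 on S has C(6, 2) = 15 edges. P[all 15 edges red] = (1/2)^15, and likewise for blue, so P[monochromatic] = 2·(1/2)^15 = 2^{1 − 15} = 1/16384.
Summing: E[X] = C(29, 6) · 2^{1 − 15} = 475020 · 1/16384 = 118755/4096.
Numerically: E[X] ≈ 28.992920.

E[X] = C(29,6)·2^(1−C(6,2)) = 118755/4096 ≈ 28.992920.


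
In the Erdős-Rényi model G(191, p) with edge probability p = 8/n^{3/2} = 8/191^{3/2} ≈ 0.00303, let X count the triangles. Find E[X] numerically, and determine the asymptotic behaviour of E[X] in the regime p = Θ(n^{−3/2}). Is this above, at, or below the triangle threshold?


Number of potential triangles: C(191, 3) = 1143135.
Each occurs with probability p³ ≈ (0.00303)³ ≈ 2.78368e-08.
By linearity: E[X] = C(191, 3)·p³ ≈ 1143135 · 2.78368e-08 ≈ 0.032.
Since α = 3/2 > 1, p = c/n^{3/2} = o(1/n) is below the triangle threshold p ~ 1/n. Asymptotically E[X] ~ (c³/6)·n^{3(1−α)} = (8³/6)·n^{-1.5} → 0, so by Markov's inequality G has no triangles w.h.p.

E[X] ≈ 0.032; in regime p = Θ(1/n^{3/2}) E[X] tends to 0 (below the triangle threshold p ~ 1/n).


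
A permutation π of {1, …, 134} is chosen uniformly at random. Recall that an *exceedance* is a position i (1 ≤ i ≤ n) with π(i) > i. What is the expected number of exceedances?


Write X = Σ_{i=1}^{134} X_i, where X_i = 1_{π(i) > i}.
For each fixed i, π(i) is uniform over {1, …, 134} (marginal of a uniform permutation), so P[π(i) > i] = (n − i)/n. Summing: Σ_{i=1}^{134} (n − i)/n = (0 + 1 + … + 133)/134 = 134(134 − 1)/(2·134) = (134 − 1)/2.
Hence E[X] = Σ_{i=1}^{134} (134 − i)/134 = 133/2 ≈ 66.500.

E[X] = 133/2 = 66.500.


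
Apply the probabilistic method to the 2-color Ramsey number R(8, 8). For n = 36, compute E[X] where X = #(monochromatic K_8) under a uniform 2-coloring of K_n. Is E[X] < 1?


E[X] = C(36, 8) · 2^{1 − 28} = 30260340 · 2^{−27} = 30260340/134217728.
As a reduced fraction: E[X] = 7565085/33554432 ≈ 0.225.
Is E[X] < 1? YES.
Since E[X] < 1, there exists a 2-coloring of K_{36} with no monochromatic K_8; hence R(8, 8) > 36.

E[X] = 7565085/33554432 ≈ 0.225; E[X] < 1, so R(8, 8) > 36.


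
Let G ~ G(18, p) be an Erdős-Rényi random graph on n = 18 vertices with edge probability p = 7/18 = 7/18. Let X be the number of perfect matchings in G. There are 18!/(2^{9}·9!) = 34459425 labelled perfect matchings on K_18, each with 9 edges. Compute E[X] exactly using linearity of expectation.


K_18 has 18!/(2^{9}·9!) = 34459425 labelled perfect matchings.
For each such perfect matching H, let X_H = 1 if all 9 edges of H are present in G. Then P[X_H = 1] = p^{9} = (7/18)^{9} = 40353607/198359290368.
By linearity of expectation: E[X] = Σ_H E[X_H] = 34459425 · p^{9} = 34459425 · 40353607/198359290368 = 17167433257975/2448880128.
Numerically: E[X] ≈ 7010.

E[X] = 34459425 · (7/18)^{9} = 17167433257975/2448880128 ≈ 7010.


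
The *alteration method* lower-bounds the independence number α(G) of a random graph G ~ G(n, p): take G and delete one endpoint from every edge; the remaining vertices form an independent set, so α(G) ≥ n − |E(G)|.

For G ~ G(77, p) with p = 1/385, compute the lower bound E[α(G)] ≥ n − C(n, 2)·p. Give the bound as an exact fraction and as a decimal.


E[|E(G)|] = C(77, 2)·p = 2926 · (1/385) = 38/5.
E[α(G)] ≥ n − E[|E(G)|] = 77 − 38/5 = 347/5.
Numerically: ≈ 69.4000.
(This is only a lower bound; the true E[α(G)] may be larger.)

E[α(G)] ≥ 347/5 ≈ 69.4000.


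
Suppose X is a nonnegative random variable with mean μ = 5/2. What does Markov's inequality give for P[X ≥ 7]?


μ = E[X] = 5/2, a = 7.
Markov: P[X ≥ 7] ≤ μ/a = (5/2)/7 = 5/14.
Numerically: ≈ 0.3571.
(Since a = 7 > μ = 2.5000, the bound 5/14 is < 1 and informative.)

P[X ≥ 7] ≤ 5/14 ≈ 0.3571.


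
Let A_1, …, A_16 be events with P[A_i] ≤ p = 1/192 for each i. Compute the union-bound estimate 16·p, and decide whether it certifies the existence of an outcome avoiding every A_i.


Union bound: P[∪_{i=1}^{16} A_i] ≤ Σ_i P[A_i] ≤ 16·p = 16·(1/192) = 1/12.
Numerically: 1/12 ≈ 0.083333.
Is 1/12 < 1? YES.
Since P[∪ A_i] ≤ 1/12 < 1, the complement has P[∩ A_i^c] ≥ 1 − 1/12 = 11/12 > 0, so some outcome avoids every A_i.

16·p = 1/12 ≈ 0.083333; existence CERTIFIED by the union bound.


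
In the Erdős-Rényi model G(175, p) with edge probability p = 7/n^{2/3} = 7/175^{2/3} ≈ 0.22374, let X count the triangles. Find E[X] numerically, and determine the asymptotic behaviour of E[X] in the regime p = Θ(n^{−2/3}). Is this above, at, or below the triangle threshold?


Number of potential triangles: C(175, 3) = 877975.
Each occurs with probability p³ ≈ (0.22374)³ ≈ 1.1200000e-02.
By linearity: E[X] = C(175, 3)·p³ ≈ 877975 · 1.1200000e-02 ≈ 9833.32000.
Since α = 2/3 < 1, p = c/n^{2/3} ≫ 1/n is above the triangle threshold p ~ 1/n. Asymptotically E[X] ~ (c³/6)·n^{3(1−α)} = (7³/6)·n^{1} → ∞; triangles are abundant w.h.p.

E[X] ≈ 9833.32000; in regime p = Θ(1/n^{2/3}) E[X] diverges (above the triangle threshold p ~ 1/n).


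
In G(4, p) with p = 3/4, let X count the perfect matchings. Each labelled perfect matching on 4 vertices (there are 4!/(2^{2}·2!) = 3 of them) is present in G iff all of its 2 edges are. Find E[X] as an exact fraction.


K_4 has 4!/(2^{2}·2!) = 3 labelled perfect matchings.
For each such perfect matching H, let X_H = 1 if all 2 edges of H are present in G. Then P[X_H = 1] = p^{2} = (3/4)^{2} = 9/16.
By linearity: E[X] = Σ_H E[X_H] = 3 · p^{2} = 3 · 9/16 = 27/16.
Numerically: E[X] ≈ 1.688.

E[X] = 3 · (3/4)^{2} = 27/16 ≈ 1.688.


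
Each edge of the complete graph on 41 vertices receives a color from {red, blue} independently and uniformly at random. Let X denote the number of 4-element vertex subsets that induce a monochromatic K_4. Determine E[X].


Let X = Σ_S X_S over the C(41, 4) = 101270 subsets S of size 4, where X_S = 1 if the K_4 on S is monochromatic.
For a fixed S, the K_4 on S has C(4, 2) = 6 edges. P[all 6 edges red] = (1/2)^6, and likewise for blue, so P[monochromatic] = 2·(1/2)^6 = 2^{1 − 6} = 1/32.
By linearity: E[X] = C(41, 4) · 2^{1 − 6} = 101270 · 1/32 = 50635/16.
Numerically: E[X] ≈ 3164.688.

E[X] = C(41,4)·2^(1−C(4,2)) = 50635/16 ≈ 3164.688.


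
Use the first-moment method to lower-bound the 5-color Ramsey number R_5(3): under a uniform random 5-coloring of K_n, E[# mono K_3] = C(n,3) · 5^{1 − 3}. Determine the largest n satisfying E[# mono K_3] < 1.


We need C(n, 3) · 5^{1 − 3} < 1, i.e. C(n, 3) < 5^{3 − 1} = 25.
Check values of n near the boundary:
  n = 4: C(4, 3) = 4; 4 < 25? YES
  n = 5: C(5, 3) = 10; 10 < 25? YES
  n = 6: C(6, 3) = 20; 20 < 25? YES
  n = 7: C(7, 3) = 35; 35 < 25? NO
  n = 8: C(8, 3) = 56; 56 < 25? NO
  n = 9: C(9, 3) = 84; 84 < 25? NO
The largest n with C(n, 3) < 25 is n = 6 (where E[X] = 4/5 ≈ 0.8000). Hence R_5(3) > 6, i.e. R_5(3) ≥ 7.

Largest n = 6; hence R_5(3) > 6.


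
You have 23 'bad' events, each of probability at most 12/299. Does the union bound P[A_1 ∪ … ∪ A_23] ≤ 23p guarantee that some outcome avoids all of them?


Union bound: P[∪_{i=1}^{23} A_i] ≤ Σ_i P[A_i] ≤ 23·p = 23·(12/299) = 12/13.
Numerically: 12/13 ≈ 0.923077.
Is 12/13 < 1? YES.
Since P[∪ A_i] ≤ 12/13 < 1, the complement has P[∩ A_i^c] ≥ 1 − 12/13 = 1/13 > 0, so some outcome avoids every A_i.

23·p = 12/13 ≈ 0.923077; existence CERTIFIED by the union bound.
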